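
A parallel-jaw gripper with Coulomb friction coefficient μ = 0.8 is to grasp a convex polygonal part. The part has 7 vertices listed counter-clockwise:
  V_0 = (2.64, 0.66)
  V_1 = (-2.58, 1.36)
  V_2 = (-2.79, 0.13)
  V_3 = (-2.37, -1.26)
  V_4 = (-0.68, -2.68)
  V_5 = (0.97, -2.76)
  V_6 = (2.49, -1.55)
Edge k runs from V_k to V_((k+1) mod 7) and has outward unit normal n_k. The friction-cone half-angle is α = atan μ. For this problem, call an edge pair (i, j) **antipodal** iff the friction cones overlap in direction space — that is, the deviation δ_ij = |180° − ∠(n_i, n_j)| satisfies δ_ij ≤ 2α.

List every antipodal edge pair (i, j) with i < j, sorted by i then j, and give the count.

count = 9; pairs: (0,2), (0,3), (0,4), (0,5), (1,5), (1,6), (2,5), (2,6), (3,6)

α = atan 0.8 = 38.66°;  2α = 77.32°
n_0 = (+0.1329, +0.9911)
n_1 = (-0.9857, +0.1683)
n_2 = (-0.9573, -0.2892)
n_3 = (-0.6433, -0.7656)
n_4 = (-0.0484, -0.9988)
n_5 = (+0.6228, -0.7824)
n_6 = (+0.9977, -0.0677)
  (0,1): δ = 92.05°  ·
  (0,2): δ = 65.55°  ✓
  (0,3): δ = 32.40°  ✓
  (0,4): δ = 4.86°  ✓
  (0,5): δ = 46.16°  ✓
  (0,6): δ = 93.75°  ·
  (1,2): δ = 153.50°  ·
  (1,3): δ = 120.35°  ·
  (1,4): δ = 83.09°  ·
  (1,5): δ = 41.79°  ✓
  (1,6): δ = 5.81°  ✓
  (2,3): δ = 146.85°  ·
  (2,4): δ = 109.59°  ·
  (2,5): δ = 68.29°  ✓
  (2,6): δ = 20.70°  ✓
  (3,4): δ = 142.74°  ·
  (3,5): δ = 101.44°  ·
  (3,6): δ = 53.84°  ✓
  (4,5): δ = 138.70°  ·
  (4,6): δ = 91.11°  ·
  (5,6): δ = 132.40°  ·
antipodal pairs: 9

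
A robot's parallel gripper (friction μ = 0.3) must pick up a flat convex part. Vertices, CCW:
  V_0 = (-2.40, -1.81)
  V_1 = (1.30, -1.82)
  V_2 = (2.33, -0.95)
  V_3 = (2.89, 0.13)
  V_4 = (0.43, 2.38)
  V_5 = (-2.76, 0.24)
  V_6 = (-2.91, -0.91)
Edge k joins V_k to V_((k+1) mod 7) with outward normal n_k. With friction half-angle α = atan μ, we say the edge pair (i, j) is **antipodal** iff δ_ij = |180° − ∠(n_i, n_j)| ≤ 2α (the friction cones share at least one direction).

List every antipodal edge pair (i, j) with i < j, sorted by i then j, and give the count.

α = atan 0.3 = 16.70°;  2α = 33.40°
n_0 = (-0.0027, -1.0000)
n_1 = (+0.6453, -0.7639)
n_2 = (+0.8878, -0.4603)
n_3 = (+0.6749, +0.7379)
n_4 = (-0.5571, +0.8304)
n_5 = (-0.9916, +0.1293)
n_6 = (-0.8700, -0.4930)
  (0,1): δ = 139.66°  ·
  (0,2): δ = 117.25°  ·
  (0,3): δ = 42.29°  ·
  (0,4): δ = 34.01°  ·
  (0,5): δ = 82.72°  ·
  (0,6): δ = 119.69°  ·
  (1,2): δ = 157.59°  ·
  (1,3): δ = 82.63°  ·
  (1,4): δ = 6.33°  ✓
  (1,5): δ = 42.38°  ·
  (1,6): δ = 79.35°  ·
  (2,3): δ = 105.04°  ·
  (2,4): δ = 28.74°  ✓
  (2,5): δ = 19.98°  ✓
  (2,6): δ = 56.95°  ·
  (3,4): δ = 103.70°  ·
  (3,5): δ = 54.98°  ·
  (3,6): δ = 18.01°  ✓
  (4,5): δ = 131.29°  ·
  (4,6): δ = 94.32°  ·
  (5,6): δ = 143.03°  ·
antipodal pairs: 4

count = 4; pairs: (1,4), (2,4), (2,5), (3,6)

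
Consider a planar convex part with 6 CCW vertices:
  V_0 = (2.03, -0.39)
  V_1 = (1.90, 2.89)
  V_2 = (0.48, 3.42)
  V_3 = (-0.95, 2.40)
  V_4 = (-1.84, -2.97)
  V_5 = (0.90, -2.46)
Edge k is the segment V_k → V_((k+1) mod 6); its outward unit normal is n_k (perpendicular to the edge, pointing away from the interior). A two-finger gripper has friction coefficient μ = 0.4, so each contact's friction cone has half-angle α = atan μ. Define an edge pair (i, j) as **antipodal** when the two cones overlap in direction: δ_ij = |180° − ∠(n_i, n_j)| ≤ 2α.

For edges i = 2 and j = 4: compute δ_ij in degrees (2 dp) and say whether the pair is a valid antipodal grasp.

δ = 24.96°, valid

α = atan 0.4 = 21.80°;  2α = 43.60°
edge 2: e_2 = (-1.43, -1.02);  n_2 = (-0.5807, +0.8141)
edge 4: e_4 = (+2.74, +0.51);  n_4 = (+0.1830, -0.9831)
∠(n_2, n_4) = 155.04°
δ = |180° − 155.04°| = 24.96°
24.96° ≤ 2α = 43.60°  →  valid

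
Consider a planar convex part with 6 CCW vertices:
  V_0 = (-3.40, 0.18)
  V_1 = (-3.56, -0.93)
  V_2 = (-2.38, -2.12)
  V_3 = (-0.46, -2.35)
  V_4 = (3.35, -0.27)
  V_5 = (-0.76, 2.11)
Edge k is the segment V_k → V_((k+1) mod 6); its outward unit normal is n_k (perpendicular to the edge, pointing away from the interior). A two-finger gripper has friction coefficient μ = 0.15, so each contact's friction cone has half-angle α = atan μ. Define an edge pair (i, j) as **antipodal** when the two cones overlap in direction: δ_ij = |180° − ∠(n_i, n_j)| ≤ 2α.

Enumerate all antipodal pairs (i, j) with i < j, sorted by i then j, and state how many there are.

count = 2; pairs: (1,4), (3,5)

α = atan 0.15 = 8.53°;  2α = 17.06°
n_0 = (-0.9898, +0.1427)
n_1 = (-0.7101, -0.7041)
n_2 = (-0.1189, -0.9929)
n_3 = (+0.4792, -0.8777)
n_4 = (+0.5011, +0.8654)
n_5 = (-0.5902, +0.8073)
  (0,1): δ = 127.04°  ·
  (0,2): δ = 88.63°  ·
  (0,3): δ = 53.17°  ·
  (0,4): δ = 68.13°  ·
  (0,5): δ = 134.37°  ·
  (1,2): δ = 141.59°  ·
  (1,3): δ = 106.13°  ·
  (1,4): δ = 15.17°  ✓
  (1,5): δ = 81.41°  ·
  (2,3): δ = 144.54°  ·
  (2,4): δ = 23.24°  ·
  (2,5): δ = 43.00°  ·
  (3,4): δ = 58.71°  ·
  (3,5): δ = 7.54°  ✓
  (4,5): δ = 113.76°  ·
antipodal pairs: 2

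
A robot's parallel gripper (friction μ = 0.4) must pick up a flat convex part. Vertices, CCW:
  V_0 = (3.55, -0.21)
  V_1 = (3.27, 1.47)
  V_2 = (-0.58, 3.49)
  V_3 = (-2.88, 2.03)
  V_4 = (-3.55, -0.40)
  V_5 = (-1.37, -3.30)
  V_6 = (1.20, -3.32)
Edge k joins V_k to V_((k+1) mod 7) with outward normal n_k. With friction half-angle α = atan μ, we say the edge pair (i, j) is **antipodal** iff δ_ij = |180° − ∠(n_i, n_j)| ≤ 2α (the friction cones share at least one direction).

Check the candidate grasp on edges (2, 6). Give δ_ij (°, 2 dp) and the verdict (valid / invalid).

δ = 20.52°, valid

α = atan 0.4 = 21.80°;  2α = 43.60°
edge 2: e_2 = (-2.30, -1.46);  n_2 = (-0.5359, +0.8443)
edge 6: e_6 = (+2.35, +3.11);  n_6 = (+0.7978, -0.6029)
∠(n_2, n_6) = 159.48°
δ = |180° − 159.48°| = 20.52°
20.52° ≤ 2α = 43.60°  →  valid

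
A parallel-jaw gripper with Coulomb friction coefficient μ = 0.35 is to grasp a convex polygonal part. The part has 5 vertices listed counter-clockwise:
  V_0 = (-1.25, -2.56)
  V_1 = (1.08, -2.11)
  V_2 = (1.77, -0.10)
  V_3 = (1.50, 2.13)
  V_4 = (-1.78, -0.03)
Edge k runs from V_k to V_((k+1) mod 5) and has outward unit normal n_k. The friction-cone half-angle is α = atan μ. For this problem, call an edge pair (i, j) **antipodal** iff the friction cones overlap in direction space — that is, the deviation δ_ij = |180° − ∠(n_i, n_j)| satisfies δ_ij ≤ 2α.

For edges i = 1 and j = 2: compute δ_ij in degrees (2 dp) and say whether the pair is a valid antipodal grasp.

δ = 154.15°, invalid

α = atan 0.35 = 19.29°;  2α = 38.58°
edge 1: e_1 = (+0.69, +2.01);  n_1 = (+0.9458, -0.3247)
edge 2: e_2 = (-0.27, +2.23);  n_2 = (+0.9927, +0.1202)
∠(n_1, n_2) = 25.85°
δ = |180° − 25.85°| = 154.15°
154.15° > 2α = 38.58°  →  invalid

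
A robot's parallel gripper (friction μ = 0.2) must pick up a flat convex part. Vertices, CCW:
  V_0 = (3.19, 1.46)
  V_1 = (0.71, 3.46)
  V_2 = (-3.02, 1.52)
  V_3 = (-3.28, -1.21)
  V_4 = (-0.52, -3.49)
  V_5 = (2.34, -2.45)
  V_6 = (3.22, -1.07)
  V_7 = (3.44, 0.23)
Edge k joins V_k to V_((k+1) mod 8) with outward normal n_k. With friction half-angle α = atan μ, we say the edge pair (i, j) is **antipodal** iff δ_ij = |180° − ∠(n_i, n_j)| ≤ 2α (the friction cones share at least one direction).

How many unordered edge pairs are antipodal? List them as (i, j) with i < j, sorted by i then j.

α = atan 0.2 = 11.31°;  2α = 22.62°
n_0 = (+0.6278, +0.7784)
n_1 = (-0.4614, +0.8872)
n_2 = (-0.9955, +0.0948)
n_3 = (-0.6369, -0.7710)
n_4 = (+0.3417, -0.9398)
n_5 = (+0.8432, -0.5377)
n_6 = (+0.9860, -0.1669)
n_7 = (+0.9800, +0.1992)
  (0,1): δ = 113.64°  ·
  (0,2): δ = 56.56°  ·
  (0,3): δ = 0.68°  ✓
  (0,4): δ = 58.87°  ·
  (0,5): δ = 96.36°  ·
  (0,6): δ = 119.28°  ·
  (0,7): δ = 140.37°  ·
  (1,2): δ = 122.92°  ·
  (1,3): δ = 67.04°  ·
  (1,4): δ = 7.50°  ✓
  (1,5): δ = 30.00°  ·
  (1,6): δ = 52.92°  ·
  (1,7): δ = 74.01°  ·
  (2,3): δ = 124.12°  ·
  (2,4): δ = 64.58°  ·
  (2,5): δ = 27.08°  ·
  (2,6): δ = 4.16°  ✓
  (2,7): δ = 16.93°  ✓
  (3,4): δ = 120.46°  ·
  (3,5): δ = 82.97°  ·
  (3,6): δ = 60.05°  ·
  (3,7): δ = 38.95°  ·
  (4,5): δ = 142.51°  ·
  (4,6): δ = 119.59°  ·
  (4,7): δ = 98.49°  ·
  (5,6): δ = 157.08°  ·
  (5,7): δ = 135.99°  ·
  (6,7): δ = 158.91°  ·
antipodal pairs: 4

count = 4; pairs: (0,3), (1,4), (2,6), (2,7)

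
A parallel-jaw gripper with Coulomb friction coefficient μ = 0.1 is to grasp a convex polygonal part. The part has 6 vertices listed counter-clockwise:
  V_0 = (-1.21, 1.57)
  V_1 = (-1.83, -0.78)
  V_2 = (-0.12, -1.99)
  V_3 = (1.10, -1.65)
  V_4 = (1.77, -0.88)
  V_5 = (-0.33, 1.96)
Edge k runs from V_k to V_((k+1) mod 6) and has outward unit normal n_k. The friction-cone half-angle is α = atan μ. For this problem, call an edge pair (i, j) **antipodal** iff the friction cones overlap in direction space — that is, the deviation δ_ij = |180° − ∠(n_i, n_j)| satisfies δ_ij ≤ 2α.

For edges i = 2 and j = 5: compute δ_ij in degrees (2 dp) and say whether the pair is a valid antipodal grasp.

δ = 8.33°, valid

α = atan 0.1 = 5.71°;  2α = 11.42°
edge 2: e_2 = (+1.22, +0.34);  n_2 = (+0.2685, -0.9633)
edge 5: e_5 = (-0.88, -0.39);  n_5 = (-0.4052, +0.9142)
∠(n_2, n_5) = 171.67°
δ = |180° − 171.67°| = 8.33°
8.33° ≤ 2α = 11.42°  →  valid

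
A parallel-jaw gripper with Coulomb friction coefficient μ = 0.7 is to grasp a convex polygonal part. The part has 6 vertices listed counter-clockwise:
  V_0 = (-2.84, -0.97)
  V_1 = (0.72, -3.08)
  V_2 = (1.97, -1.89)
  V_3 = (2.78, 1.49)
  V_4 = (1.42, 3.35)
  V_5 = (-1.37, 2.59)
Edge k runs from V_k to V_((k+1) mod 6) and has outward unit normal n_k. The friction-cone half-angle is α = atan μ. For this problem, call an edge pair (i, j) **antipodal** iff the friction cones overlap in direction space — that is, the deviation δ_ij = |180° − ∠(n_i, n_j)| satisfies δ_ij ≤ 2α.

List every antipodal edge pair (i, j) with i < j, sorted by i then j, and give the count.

count = 7; pairs: (0,3), (0,4), (1,4), (1,5), (2,4), (2,5), (3,5)

α = atan 0.7 = 34.99°;  2α = 69.98°
n_0 = (-0.5099, -0.8603)
n_1 = (+0.6895, -0.7243)
n_2 = (+0.9725, -0.2330)
n_3 = (+0.8072, +0.5902)
n_4 = (-0.2628, +0.9648)
n_5 = (-0.9243, +0.3817)
  (0,1): δ = 105.75°  ·
  (0,2): δ = 72.82°  ·
  (0,3): δ = 23.17°  ✓
  (0,4): δ = 45.89°  ✓
  (0,5): δ = 98.22°  ·
  (1,2): δ = 147.07°  ·
  (1,3): δ = 97.42°  ·
  (1,4): δ = 28.35°  ✓
  (1,5): δ = 23.97°  ✓
  (2,3): δ = 130.35°  ·
  (2,4): δ = 61.29°  ✓
  (2,5): δ = 8.96°  ✓
  (3,4): δ = 110.94°  ·
  (3,5): δ = 58.61°  ✓
  (4,5): δ = 127.67°  ·
antipodal pairs: 7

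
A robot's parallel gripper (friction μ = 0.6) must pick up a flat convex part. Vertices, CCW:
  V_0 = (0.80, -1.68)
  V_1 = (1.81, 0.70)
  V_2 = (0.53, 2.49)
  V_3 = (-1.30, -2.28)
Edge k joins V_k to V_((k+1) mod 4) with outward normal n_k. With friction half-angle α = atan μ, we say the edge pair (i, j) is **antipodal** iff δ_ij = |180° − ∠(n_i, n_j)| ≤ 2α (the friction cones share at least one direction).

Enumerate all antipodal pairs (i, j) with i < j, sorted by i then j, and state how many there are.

α = atan 0.6 = 30.96°;  2α = 61.93°
n_0 = (+0.9205, -0.3906)
n_1 = (+0.8134, +0.5817)
n_2 = (-0.9336, +0.3582)
n_3 = (+0.2747, -0.9615)
  (0,1): δ = 121.44°  ·
  (0,2): δ = 2.01°  ✓
  (0,3): δ = 128.94°  ·
  (1,2): δ = 56.56°  ✓
  (1,3): δ = 70.38°  ·
  (2,3): δ = 53.07°  ✓
antipodal pairs: 3

count = 3; pairs: (0,2), (1,2), (2,3)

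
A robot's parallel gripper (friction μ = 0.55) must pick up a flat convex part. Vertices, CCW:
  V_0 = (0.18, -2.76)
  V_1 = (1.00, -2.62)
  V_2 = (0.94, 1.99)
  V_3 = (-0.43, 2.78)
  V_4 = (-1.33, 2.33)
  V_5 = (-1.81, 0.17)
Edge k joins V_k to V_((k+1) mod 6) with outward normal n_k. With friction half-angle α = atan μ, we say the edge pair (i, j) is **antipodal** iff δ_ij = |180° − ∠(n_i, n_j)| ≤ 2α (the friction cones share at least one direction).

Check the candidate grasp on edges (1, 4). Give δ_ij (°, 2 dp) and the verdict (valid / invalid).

α = atan 0.55 = 28.81°;  2α = 57.62°
edge 1: e_1 = (-0.06, +4.61);  n_1 = (+0.9999, +0.0130)
edge 4: e_4 = (-0.48, -2.16);  n_4 = (-0.9762, +0.2169)
∠(n_1, n_4) = 166.73°
δ = |180° − 166.73°| = 13.27°
13.27° ≤ 2α = 57.62°  →  valid

δ = 13.27°, valid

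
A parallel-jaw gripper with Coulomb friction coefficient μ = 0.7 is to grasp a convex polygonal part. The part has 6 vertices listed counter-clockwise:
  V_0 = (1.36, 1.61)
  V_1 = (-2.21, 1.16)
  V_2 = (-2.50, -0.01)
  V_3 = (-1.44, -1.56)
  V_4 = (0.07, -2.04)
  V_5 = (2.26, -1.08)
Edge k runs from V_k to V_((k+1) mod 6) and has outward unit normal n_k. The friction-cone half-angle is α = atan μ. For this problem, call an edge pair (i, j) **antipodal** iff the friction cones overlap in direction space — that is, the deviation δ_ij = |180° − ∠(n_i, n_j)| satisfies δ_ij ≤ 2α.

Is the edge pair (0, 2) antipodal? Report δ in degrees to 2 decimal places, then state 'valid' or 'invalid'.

δ = 62.82°, valid

α = atan 0.7 = 34.99°;  2α = 69.98°
edge 0: e_0 = (-3.57, -0.45);  n_0 = (-0.1251, +0.9921)
edge 2: e_2 = (+1.06, -1.55);  n_2 = (-0.8254, -0.5645)
∠(n_0, n_2) = 117.18°
δ = |180° − 117.18°| = 62.82°
62.82° ≤ 2α = 69.98°  →  valid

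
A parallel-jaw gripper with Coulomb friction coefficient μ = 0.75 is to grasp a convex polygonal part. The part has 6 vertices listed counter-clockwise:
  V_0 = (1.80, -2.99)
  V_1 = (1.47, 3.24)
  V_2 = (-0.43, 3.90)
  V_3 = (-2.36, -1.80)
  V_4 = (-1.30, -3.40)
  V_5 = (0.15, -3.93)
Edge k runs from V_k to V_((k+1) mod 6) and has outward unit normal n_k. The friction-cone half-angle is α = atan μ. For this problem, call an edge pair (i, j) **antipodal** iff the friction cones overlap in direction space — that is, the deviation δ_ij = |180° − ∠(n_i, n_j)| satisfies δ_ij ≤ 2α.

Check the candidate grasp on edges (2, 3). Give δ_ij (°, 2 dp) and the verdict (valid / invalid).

α = atan 0.75 = 36.87°;  2α = 73.74°
edge 2: e_2 = (-1.93, -5.70);  n_2 = (-0.9472, +0.3207)
edge 3: e_3 = (+1.06, -1.60);  n_3 = (-0.8336, -0.5523)
∠(n_2, n_3) = 52.23°
δ = |180° − 52.23°| = 127.77°
127.77° > 2α = 73.74°  →  invalid

δ = 127.77°, invalid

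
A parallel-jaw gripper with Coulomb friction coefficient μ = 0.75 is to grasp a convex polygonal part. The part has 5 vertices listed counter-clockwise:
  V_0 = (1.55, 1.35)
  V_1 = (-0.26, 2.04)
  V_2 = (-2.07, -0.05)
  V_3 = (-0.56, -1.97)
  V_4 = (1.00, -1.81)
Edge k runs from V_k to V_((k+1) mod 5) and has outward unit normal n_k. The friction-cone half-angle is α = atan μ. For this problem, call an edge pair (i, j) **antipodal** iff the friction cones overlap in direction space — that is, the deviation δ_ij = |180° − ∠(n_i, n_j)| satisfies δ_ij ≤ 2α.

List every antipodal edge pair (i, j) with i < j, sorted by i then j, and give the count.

α = atan 0.75 = 36.87°;  2α = 73.74°
n_0 = (+0.3562, +0.9344)
n_1 = (-0.7559, +0.6547)
n_2 = (-0.7860, -0.6182)
n_3 = (+0.1020, -0.9948)
n_4 = (+0.9852, -0.1715)
  (0,1): δ = 110.03°  ·
  (0,2): δ = 30.95°  ✓
  (0,3): δ = 26.72°  ✓
  (0,4): δ = 100.99°  ·
  (1,2): δ = 100.92°  ·
  (1,3): δ = 43.25°  ✓
  (1,4): δ = 31.02°  ✓
  (2,3): δ = 122.33°  ·
  (2,4): δ = 48.06°  ✓
  (3,4): δ = 105.73°  ·
antipodal pairs: 5

count = 5; pairs: (0,2), (0,3), (1,3), (1,4), (2,4)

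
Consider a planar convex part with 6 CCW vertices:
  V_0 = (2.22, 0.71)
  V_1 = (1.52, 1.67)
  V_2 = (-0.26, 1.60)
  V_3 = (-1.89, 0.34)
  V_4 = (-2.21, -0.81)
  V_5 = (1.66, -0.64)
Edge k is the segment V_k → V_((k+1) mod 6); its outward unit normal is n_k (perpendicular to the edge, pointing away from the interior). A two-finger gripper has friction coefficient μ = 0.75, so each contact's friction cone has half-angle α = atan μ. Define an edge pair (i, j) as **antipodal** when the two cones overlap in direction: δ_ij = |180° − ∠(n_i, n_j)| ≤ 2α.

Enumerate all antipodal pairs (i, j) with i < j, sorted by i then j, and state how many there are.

count = 8; pairs: (0,3), (0,4), (1,4), (1,5), (2,4), (2,5), (3,4), (3,5)

α = atan 0.75 = 36.87°;  2α = 73.74°
n_0 = (+0.8080, +0.5892)
n_1 = (-0.0393, +0.9992)
n_2 = (-0.6116, +0.7912)
n_3 = (-0.9634, +0.2681)
n_4 = (+0.0439, -0.9990)
n_5 = (+0.9237, -0.3832)
  (0,1): δ = 123.85°  ·
  (0,2): δ = 88.39°  ·
  (0,3): δ = 51.65°  ✓
  (0,4): δ = 56.42°  ✓
  (0,5): δ = 121.37°  ·
  (1,2): δ = 144.55°  ·
  (1,3): δ = 107.80°  ·
  (1,4): δ = 0.26°  ✓
  (1,5): δ = 65.22°  ✓
  (2,3): δ = 143.25°  ·
  (2,4): δ = 35.19°  ✓
  (2,5): δ = 29.77°  ✓
  (3,4): δ = 71.93°  ✓
  (3,5): δ = 6.98°  ✓
  (4,5): δ = 115.04°  ·
antipodal pairs: 8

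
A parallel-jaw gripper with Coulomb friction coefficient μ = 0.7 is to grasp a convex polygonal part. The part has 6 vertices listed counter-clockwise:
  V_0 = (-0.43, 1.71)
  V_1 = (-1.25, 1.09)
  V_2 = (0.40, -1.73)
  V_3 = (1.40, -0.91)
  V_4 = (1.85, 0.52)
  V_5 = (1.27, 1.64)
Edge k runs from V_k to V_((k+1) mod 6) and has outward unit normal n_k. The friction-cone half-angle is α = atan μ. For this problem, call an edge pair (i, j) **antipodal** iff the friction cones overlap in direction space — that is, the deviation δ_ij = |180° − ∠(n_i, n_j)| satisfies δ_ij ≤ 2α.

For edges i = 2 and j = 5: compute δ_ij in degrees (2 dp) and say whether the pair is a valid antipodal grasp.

α = atan 0.7 = 34.99°;  2α = 69.98°
edge 2: e_2 = (+1.00, +0.82);  n_2 = (+0.6341, -0.7733)
edge 5: e_5 = (-1.70, +0.07);  n_5 = (+0.0411, +0.9992)
∠(n_2, n_5) = 138.29°
δ = |180° − 138.29°| = 41.71°
41.71° ≤ 2α = 69.98°  →  valid

δ = 41.71°, valid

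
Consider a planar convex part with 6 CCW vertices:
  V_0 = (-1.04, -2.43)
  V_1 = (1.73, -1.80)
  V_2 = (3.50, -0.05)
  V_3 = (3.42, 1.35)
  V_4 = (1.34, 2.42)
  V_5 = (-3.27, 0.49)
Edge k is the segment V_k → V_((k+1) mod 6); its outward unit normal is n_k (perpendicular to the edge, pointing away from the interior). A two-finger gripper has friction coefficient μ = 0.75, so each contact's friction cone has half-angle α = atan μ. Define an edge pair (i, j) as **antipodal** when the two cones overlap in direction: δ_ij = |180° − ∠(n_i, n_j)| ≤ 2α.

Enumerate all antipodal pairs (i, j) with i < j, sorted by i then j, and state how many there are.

count = 7; pairs: (0,3), (0,4), (1,3), (1,4), (2,4), (2,5), (3,5)

α = atan 0.75 = 36.87°;  2α = 73.74°
n_0 = (+0.2218, -0.9751)
n_1 = (+0.7031, -0.7111)
n_2 = (+0.9984, +0.0570)
n_3 = (+0.4574, +0.8892)
n_4 = (-0.3862, +0.9224)
n_5 = (-0.7947, -0.6069)
  (0,1): δ = 148.14°  ·
  (0,2): δ = 99.54°  ·
  (0,3): δ = 40.04°  ✓
  (0,4): δ = 9.90°  ✓
  (0,5): δ = 114.56°  ·
  (1,2): δ = 131.40°  ·
  (1,3): δ = 71.90°  ✓
  (1,4): δ = 21.96°  ✓
  (1,5): δ = 82.69°  ·
  (2,3): δ = 120.49°  ·
  (2,4): δ = 70.55°  ✓
  (2,5): δ = 34.10°  ✓
  (3,4): δ = 130.06°  ·
  (3,5): δ = 25.41°  ✓
  (4,5): δ = 75.35°  ·
antipodal pairs: 7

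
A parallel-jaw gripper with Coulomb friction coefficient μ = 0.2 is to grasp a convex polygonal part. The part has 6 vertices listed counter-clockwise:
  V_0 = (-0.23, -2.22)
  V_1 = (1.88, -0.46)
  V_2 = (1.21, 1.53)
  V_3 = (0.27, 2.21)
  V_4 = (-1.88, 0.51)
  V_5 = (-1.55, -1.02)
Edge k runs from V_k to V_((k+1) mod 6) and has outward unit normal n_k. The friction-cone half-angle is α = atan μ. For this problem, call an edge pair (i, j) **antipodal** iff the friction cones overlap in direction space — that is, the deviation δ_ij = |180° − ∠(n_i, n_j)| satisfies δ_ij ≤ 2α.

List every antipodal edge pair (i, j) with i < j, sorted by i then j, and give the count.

α = atan 0.2 = 11.31°;  2α = 22.62°
n_0 = (+0.6405, -0.7679)
n_1 = (+0.9477, +0.3191)
n_2 = (+0.5861, +0.8102)
n_3 = (-0.6202, +0.7844)
n_4 = (-0.9775, -0.2108)
n_5 = (-0.6727, -0.7399)
  (0,1): δ = 111.22°  ·
  (0,2): δ = 75.71°  ·
  (0,3): δ = 1.50°  ✓
  (0,4): δ = 62.34°  ·
  (0,5): δ = 97.89°  ·
  (1,2): δ = 144.49°  ·
  (1,3): δ = 70.27°  ·
  (1,4): δ = 6.44°  ✓
  (1,5): δ = 29.12°  ·
  (2,3): δ = 105.78°  ·
  (2,4): δ = 41.95°  ·
  (2,5): δ = 6.39°  ✓
  (3,4): δ = 116.16°  ·
  (3,5): δ = 80.61°  ·
  (4,5): δ = 144.45°  ·
antipodal pairs: 3

count = 3; pairs: (0,3), (1,4), (2,5)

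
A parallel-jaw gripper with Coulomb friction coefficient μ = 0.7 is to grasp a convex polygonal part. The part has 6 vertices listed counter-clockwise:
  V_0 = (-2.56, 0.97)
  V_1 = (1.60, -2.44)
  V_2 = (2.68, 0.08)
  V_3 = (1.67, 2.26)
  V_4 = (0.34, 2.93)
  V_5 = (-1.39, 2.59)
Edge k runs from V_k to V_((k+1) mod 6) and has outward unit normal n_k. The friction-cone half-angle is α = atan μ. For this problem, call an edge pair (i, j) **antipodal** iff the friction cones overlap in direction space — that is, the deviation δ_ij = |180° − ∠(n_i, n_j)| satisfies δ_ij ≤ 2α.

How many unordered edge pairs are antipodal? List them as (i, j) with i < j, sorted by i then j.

α = atan 0.7 = 34.99°;  2α = 69.98°
n_0 = (-0.6339, -0.7734)
n_1 = (+0.9191, -0.3939)
n_2 = (+0.9073, +0.4204)
n_3 = (+0.4499, +0.8931)
n_4 = (-0.1928, +0.9812)
n_5 = (-0.8107, +0.5855)
  (0,1): δ = 73.86°  ·
  (0,2): δ = 25.80°  ✓
  (0,3): δ = 12.60°  ✓
  (0,4): δ = 50.46°  ✓
  (0,5): δ = 93.50°  ·
  (1,2): δ = 131.94°  ·
  (1,3): δ = 93.54°  ·
  (1,4): δ = 55.68°  ✓
  (1,5): δ = 12.64°  ✓
  (2,3): δ = 141.60°  ·
  (2,4): δ = 103.74°  ·
  (2,5): δ = 60.70°  ✓
  (3,4): δ = 142.14°  ·
  (3,5): δ = 99.10°  ·
  (4,5): δ = 136.96°  ·
antipodal pairs: 6

count = 6; pairs: (0,2), (0,3), (0,4), (1,4), (1,5), (2,5)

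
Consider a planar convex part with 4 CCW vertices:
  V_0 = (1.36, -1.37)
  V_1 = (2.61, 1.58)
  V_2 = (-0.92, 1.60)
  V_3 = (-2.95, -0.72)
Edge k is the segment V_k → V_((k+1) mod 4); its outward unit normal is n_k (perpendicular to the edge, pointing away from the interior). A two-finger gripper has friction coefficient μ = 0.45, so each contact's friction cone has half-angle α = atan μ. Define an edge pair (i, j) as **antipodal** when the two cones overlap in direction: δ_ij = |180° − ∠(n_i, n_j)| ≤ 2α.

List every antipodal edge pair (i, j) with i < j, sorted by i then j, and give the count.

count = 2; pairs: (0,2), (1,3)

α = atan 0.45 = 24.23°;  2α = 48.46°
n_0 = (+0.9208, -0.3901)
n_1 = (+0.0057, +1.0000)
n_2 = (-0.7526, +0.6585)
n_3 = (-0.1491, -0.9888)
  (0,1): δ = 67.36°  ·
  (0,2): δ = 18.22°  ✓
  (0,3): δ = 104.39°  ·
  (1,2): δ = 130.86°  ·
  (1,3): δ = 8.25°  ✓
  (2,3): δ = 57.39°  ·
antipodal pairs: 2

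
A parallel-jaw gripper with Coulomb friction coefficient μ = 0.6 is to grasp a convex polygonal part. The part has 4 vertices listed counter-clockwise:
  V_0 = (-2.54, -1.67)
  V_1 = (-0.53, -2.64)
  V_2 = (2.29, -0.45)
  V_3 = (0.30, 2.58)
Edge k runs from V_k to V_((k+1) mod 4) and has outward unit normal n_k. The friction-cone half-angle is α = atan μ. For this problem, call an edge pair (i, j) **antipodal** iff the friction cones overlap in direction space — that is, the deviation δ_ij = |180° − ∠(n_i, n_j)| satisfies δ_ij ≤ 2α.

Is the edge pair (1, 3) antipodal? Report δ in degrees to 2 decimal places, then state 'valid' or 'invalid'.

δ = 18.41°, valid

α = atan 0.6 = 30.96°;  2α = 61.93°
edge 1: e_1 = (+2.82, +2.19);  n_1 = (+0.6134, -0.7898)
edge 3: e_3 = (-2.84, -4.25);  n_3 = (-0.8314, +0.5556)
∠(n_1, n_3) = 161.59°
δ = |180° − 161.59°| = 18.41°
18.41° ≤ 2α = 61.93°  →  valid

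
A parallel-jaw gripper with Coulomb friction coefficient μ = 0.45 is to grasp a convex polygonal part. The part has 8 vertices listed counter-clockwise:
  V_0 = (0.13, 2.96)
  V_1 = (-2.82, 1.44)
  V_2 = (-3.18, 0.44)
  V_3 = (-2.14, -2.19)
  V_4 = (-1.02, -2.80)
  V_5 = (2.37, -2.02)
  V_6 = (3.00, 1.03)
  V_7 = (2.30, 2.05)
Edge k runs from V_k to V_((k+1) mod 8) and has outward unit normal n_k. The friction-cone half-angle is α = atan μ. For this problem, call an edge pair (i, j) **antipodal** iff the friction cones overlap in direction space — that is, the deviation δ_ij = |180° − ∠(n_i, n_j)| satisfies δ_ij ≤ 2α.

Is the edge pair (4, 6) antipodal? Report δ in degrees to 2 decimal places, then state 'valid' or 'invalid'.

δ = 68.50°, invalid

α = atan 0.45 = 24.23°;  2α = 48.46°
edge 4: e_4 = (+3.39, +0.78);  n_4 = (+0.2242, -0.9745)
edge 6: e_6 = (-0.70, +1.02);  n_6 = (+0.8245, +0.5658)
∠(n_4, n_6) = 111.50°
δ = |180° − 111.50°| = 68.50°
68.50° > 2α = 48.46°  →  invalid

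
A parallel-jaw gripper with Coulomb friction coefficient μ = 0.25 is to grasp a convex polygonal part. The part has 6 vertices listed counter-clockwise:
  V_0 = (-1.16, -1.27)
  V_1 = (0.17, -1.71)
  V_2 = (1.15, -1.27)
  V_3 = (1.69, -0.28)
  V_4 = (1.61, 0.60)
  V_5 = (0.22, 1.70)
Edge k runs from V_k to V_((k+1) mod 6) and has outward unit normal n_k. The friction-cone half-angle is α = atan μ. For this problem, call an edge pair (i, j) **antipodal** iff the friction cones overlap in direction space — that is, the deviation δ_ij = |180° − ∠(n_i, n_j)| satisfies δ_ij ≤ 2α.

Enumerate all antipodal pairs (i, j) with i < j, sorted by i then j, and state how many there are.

count = 2; pairs: (0,4), (2,5)

α = atan 0.25 = 14.04°;  2α = 28.07°
n_0 = (-0.3141, -0.9494)
n_1 = (+0.4096, -0.9123)
n_2 = (+0.8779, -0.4789)
n_3 = (+0.9959, +0.0905)
n_4 = (+0.6206, +0.7842)
n_5 = (-0.9069, +0.4214)
  (0,1): δ = 137.52°  ·
  (0,2): δ = 100.30°  ·
  (0,3): δ = 66.50°  ·
  (0,4): δ = 20.05°  ✓
  (0,5): δ = 83.38°  ·
  (1,2): δ = 142.79°  ·
  (1,3): δ = 108.98°  ·
  (1,4): δ = 62.54°  ·
  (1,5): δ = 40.90°  ·
  (2,3): δ = 146.20°  ·
  (2,4): δ = 99.75°  ·
  (2,5): δ = 3.69°  ✓
  (3,4): δ = 133.55°  ·
  (3,5): δ = 30.12°  ·
  (4,5): δ = 76.56°  ·
antipodal pairs: 2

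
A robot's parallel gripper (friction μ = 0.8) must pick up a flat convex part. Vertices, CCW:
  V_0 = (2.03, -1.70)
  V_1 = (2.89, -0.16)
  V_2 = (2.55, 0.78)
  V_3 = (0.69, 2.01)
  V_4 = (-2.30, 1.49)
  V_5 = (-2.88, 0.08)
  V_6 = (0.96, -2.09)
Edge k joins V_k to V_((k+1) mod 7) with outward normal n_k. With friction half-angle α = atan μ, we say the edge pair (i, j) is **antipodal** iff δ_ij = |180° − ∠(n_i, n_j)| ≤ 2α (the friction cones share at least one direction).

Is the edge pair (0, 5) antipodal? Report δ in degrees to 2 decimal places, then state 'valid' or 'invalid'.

δ = 89.71°, invalid

α = atan 0.8 = 38.66°;  2α = 77.32°
edge 0: e_0 = (+0.86, +1.54);  n_0 = (+0.8731, -0.4876)
edge 5: e_5 = (+3.84, -2.17);  n_5 = (-0.4920, -0.8706)
∠(n_0, n_5) = 90.29°
δ = |180° − 90.29°| = 89.71°
89.71° > 2α = 77.32°  →  invalid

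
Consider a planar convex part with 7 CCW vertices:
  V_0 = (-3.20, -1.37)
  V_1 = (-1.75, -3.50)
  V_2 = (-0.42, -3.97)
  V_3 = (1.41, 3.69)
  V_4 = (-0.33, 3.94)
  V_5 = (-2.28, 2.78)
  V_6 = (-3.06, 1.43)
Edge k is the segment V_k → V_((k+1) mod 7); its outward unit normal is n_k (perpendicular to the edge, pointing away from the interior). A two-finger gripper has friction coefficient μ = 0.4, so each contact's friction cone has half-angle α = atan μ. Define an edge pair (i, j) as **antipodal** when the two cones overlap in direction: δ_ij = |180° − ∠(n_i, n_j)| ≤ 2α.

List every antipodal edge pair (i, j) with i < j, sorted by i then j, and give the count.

count = 3; pairs: (1,3), (2,5), (2,6)

α = atan 0.4 = 21.80°;  2α = 43.60°
n_0 = (-0.8266, -0.5627)
n_1 = (-0.3332, -0.9429)
n_2 = (+0.9726, -0.2324)
n_3 = (+0.1422, +0.9898)
n_4 = (-0.5113, +0.8594)
n_5 = (-0.8659, +0.5003)
n_6 = (-0.9988, +0.0499)
  (0,1): δ = 143.71°  ·
  (0,2): δ = 47.68°  ·
  (0,3): δ = 47.58°  ·
  (0,4): δ = 86.50°  ·
  (0,5): δ = 115.74°  ·
  (0,6): δ = 142.89°  ·
  (1,2): δ = 83.97°  ·
  (1,3): δ = 11.29°  ✓
  (1,4): δ = 50.21°  ·
  (1,5): δ = 79.44°  ·
  (1,6): δ = 106.60°  ·
  (2,3): δ = 84.74°  ·
  (2,4): δ = 45.82°  ·
  (2,5): δ = 16.58°  ✓
  (2,6): δ = 10.57°  ✓
  (3,4): δ = 141.08°  ·
  (3,5): δ = 111.84°  ·
  (3,6): δ = 84.69°  ·
  (4,5): δ = 150.77°  ·
  (4,6): δ = 123.61°  ·
  (5,6): δ = 152.84°  ·
antipodal pairs: 3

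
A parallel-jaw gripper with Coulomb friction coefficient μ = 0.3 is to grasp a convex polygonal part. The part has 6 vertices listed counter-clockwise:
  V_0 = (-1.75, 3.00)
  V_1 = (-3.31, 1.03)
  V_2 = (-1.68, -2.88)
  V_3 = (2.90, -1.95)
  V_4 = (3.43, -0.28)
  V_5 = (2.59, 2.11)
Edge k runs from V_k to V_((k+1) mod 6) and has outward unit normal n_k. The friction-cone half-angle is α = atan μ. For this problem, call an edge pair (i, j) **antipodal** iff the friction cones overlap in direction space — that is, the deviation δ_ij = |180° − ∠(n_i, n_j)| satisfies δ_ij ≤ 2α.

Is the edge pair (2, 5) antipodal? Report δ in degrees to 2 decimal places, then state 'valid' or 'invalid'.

δ = 23.07°, valid

α = atan 0.3 = 16.70°;  2α = 33.40°
edge 2: e_2 = (+4.58, +0.93);  n_2 = (+0.1990, -0.9800)
edge 5: e_5 = (-4.34, +0.89);  n_5 = (+0.2009, +0.9796)
∠(n_2, n_5) = 156.93°
δ = |180° − 156.93°| = 23.07°
23.07° ≤ 2α = 33.40°  →  valid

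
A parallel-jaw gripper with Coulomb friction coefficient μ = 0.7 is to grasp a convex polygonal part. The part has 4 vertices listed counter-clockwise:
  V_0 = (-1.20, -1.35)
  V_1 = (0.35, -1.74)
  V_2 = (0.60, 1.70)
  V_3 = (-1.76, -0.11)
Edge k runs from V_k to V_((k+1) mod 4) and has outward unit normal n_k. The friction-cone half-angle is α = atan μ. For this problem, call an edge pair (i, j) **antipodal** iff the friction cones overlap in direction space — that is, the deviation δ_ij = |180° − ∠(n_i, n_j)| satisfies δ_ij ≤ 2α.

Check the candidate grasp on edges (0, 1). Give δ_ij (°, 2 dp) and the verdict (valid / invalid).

α = atan 0.7 = 34.99°;  2α = 69.98°
edge 0: e_0 = (+1.55, -0.39);  n_0 = (-0.2440, -0.9698)
edge 1: e_1 = (+0.25, +3.44);  n_1 = (+0.9974, -0.0725)
∠(n_0, n_1) = 99.97°
δ = |180° − 99.97°| = 80.03°
80.03° > 2α = 69.98°  →  invalid

δ = 80.03°, invalid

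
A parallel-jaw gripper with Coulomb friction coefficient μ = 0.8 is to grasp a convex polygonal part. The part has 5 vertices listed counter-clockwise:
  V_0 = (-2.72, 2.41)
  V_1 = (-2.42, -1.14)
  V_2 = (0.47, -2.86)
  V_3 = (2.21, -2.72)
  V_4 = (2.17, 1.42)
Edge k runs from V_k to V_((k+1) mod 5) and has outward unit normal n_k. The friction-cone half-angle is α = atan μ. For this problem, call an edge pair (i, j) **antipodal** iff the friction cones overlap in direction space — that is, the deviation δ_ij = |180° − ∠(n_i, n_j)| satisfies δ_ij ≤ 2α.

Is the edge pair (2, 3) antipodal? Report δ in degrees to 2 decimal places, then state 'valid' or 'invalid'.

α = atan 0.8 = 38.66°;  2α = 77.32°
edge 2: e_2 = (+1.74, +0.14);  n_2 = (+0.0802, -0.9968)
edge 3: e_3 = (-0.04, +4.14);  n_3 = (+1.0000, +0.0097)
∠(n_2, n_3) = 85.95°
δ = |180° − 85.95°| = 94.05°
94.05° > 2α = 77.32°  →  invalid

δ = 94.05°, invalid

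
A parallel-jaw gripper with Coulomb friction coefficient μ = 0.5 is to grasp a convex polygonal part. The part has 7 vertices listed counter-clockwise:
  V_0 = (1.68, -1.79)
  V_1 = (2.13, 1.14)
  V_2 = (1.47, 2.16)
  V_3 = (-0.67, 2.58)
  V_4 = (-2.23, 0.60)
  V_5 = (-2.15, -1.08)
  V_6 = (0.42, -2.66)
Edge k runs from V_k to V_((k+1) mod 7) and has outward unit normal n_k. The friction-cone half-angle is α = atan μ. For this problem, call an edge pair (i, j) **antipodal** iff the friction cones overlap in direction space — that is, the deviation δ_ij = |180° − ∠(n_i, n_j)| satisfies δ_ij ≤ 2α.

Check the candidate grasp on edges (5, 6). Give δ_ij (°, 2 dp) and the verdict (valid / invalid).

δ = 113.79°, invalid

α = atan 0.5 = 26.57°;  2α = 53.13°
edge 5: e_5 = (+2.57, -1.58);  n_5 = (-0.5237, -0.8519)
edge 6: e_6 = (+1.26, +0.87);  n_6 = (+0.5682, -0.8229)
∠(n_5, n_6) = 66.21°
δ = |180° − 66.21°| = 113.79°
113.79° > 2α = 53.13°  →  invalid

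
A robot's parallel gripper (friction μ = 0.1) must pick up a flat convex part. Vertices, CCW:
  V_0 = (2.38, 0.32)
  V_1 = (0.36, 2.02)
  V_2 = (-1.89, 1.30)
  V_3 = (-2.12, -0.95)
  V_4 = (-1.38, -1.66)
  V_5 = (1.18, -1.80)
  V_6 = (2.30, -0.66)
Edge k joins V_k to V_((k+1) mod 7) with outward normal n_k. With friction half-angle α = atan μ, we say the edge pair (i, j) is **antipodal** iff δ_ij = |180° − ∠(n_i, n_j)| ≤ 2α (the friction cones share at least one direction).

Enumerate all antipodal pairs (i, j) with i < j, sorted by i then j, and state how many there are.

α = atan 0.1 = 5.71°;  2α = 11.42°
n_0 = (+0.6439, +0.7651)
n_1 = (-0.3048, +0.9524)
n_2 = (-0.9948, +0.1017)
n_3 = (-0.6923, -0.7216)
n_4 = (-0.0546, -0.9985)
n_5 = (+0.7133, -0.7008)
n_6 = (+0.9967, -0.0814)
  (0,1): δ = 122.17°  ·
  (0,2): δ = 55.75°  ·
  (0,3): δ = 3.73°  ✓
  (0,4): δ = 36.95°  ·
  (0,5): δ = 85.59°  ·
  (0,6): δ = 125.42°  ·
  (1,2): δ = 113.58°  ·
  (1,3): δ = 61.56°  ·
  (1,4): δ = 20.87°  ·
  (1,5): δ = 27.76°  ·
  (1,6): δ = 67.59°  ·
  (2,3): δ = 127.98°  ·
  (2,4): δ = 87.29°  ·
  (2,5): δ = 38.66°  ·
  (2,6): δ = 1.17°  ✓
  (3,4): δ = 139.32°  ·
  (3,5): δ = 90.68°  ·
  (3,6): δ = 50.85°  ·
  (4,5): δ = 131.36°  ·
  (4,6): δ = 91.54°  ·
  (5,6): δ = 140.17°  ·
antipodal pairs: 2

count = 2; pairs: (0,3), (2,6)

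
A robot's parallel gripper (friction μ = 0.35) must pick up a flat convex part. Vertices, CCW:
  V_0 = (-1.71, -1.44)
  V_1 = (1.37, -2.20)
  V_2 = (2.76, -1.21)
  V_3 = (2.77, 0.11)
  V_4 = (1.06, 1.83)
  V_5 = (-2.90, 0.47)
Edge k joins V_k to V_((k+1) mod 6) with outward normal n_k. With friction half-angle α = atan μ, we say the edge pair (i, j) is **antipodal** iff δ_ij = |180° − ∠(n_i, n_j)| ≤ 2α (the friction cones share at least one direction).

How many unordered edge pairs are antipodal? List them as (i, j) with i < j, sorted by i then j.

count = 5; pairs: (0,3), (0,4), (1,4), (2,5), (3,5)

α = atan 0.35 = 19.29°;  2α = 38.58°
n_0 = (-0.2396, -0.9709)
n_1 = (+0.5801, -0.8145)
n_2 = (+1.0000, -0.0076)
n_3 = (+0.7092, +0.7050)
n_4 = (-0.3248, +0.9458)
n_5 = (-0.8487, -0.5288)
  (0,1): δ = 130.68°  ·
  (0,2): δ = 76.57°  ·
  (0,3): δ = 31.31°  ✓
  (0,4): δ = 32.82°  ✓
  (0,5): δ = 135.79°  ·
  (1,2): δ = 125.89°  ·
  (1,3): δ = 80.63°  ·
  (1,4): δ = 16.51°  ✓
  (1,5): δ = 86.46°  ·
  (2,3): δ = 134.73°  ·
  (2,4): δ = 70.61°  ·
  (2,5): δ = 32.36°  ✓
  (3,4): δ = 115.88°  ·
  (3,5): δ = 12.91°  ✓
  (4,5): δ = 77.03°  ·
antipodal pairs: 5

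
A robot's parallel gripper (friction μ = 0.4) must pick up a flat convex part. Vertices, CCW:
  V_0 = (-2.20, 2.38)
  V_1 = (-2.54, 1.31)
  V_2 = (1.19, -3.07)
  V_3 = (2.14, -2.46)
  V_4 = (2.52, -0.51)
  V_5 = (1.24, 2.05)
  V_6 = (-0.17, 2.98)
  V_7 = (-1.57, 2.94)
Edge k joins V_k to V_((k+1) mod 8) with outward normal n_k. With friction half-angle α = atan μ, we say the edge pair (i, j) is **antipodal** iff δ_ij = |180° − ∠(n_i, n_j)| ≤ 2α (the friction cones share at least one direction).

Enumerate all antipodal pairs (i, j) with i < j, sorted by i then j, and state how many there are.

count = 7; pairs: (0,2), (0,3), (1,4), (1,5), (2,6), (2,7), (3,7)

α = atan 0.4 = 21.80°;  2α = 43.60°
n_0 = (-0.9530, +0.3028)
n_1 = (-0.7613, -0.6484)
n_2 = (+0.5403, -0.8415)
n_3 = (+0.9815, -0.1913)
n_4 = (+0.8944, +0.4472)
n_5 = (+0.5506, +0.8348)
n_6 = (-0.0286, +0.9996)
n_7 = (-0.6644, +0.7474)
  (0,1): δ = 121.95°  ·
  (0,2): δ = 39.67°  ✓
  (0,3): δ = 6.60°  ✓
  (0,4): δ = 44.19°  ·
  (0,5): δ = 74.22°  ·
  (0,6): δ = 109.26°  ·
  (0,7): δ = 149.26°  ·
  (1,2): δ = 97.71°  ·
  (1,3): δ = 51.44°  ·
  (1,4): δ = 13.85°  ✓
  (1,5): δ = 16.17°  ✓
  (1,6): δ = 51.22°  ·
  (1,7): δ = 91.22°  ·
  (2,3): δ = 133.73°  ·
  (2,4): δ = 96.14°  ·
  (2,5): δ = 66.11°  ·
  (2,6): δ = 31.07°  ✓
  (2,7): δ = 8.93°  ✓
  (3,4): δ = 142.41°  ·
  (3,5): δ = 112.38°  ·
  (3,6): δ = 77.34°  ·
  (3,7): δ = 37.34°  ✓
  (4,5): δ = 149.97°  ·
  (4,6): δ = 114.93°  ·
  (4,7): δ = 74.93°  ·
  (5,6): δ = 144.96°  ·
  (5,7): δ = 104.96°  ·
  (6,7): δ = 140.00°  ·
antipodal pairs: 7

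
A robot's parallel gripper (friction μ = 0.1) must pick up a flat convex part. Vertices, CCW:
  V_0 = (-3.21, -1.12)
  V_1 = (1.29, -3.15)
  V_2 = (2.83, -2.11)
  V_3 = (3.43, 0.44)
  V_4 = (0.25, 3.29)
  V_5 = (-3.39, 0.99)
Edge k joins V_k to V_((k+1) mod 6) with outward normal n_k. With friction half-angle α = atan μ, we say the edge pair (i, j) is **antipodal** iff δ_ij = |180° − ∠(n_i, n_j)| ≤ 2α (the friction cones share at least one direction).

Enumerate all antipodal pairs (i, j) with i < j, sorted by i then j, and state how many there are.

α = atan 0.1 = 5.71°;  2α = 11.42°
n_0 = (-0.4112, -0.9115)
n_1 = (+0.5597, -0.8287)
n_2 = (+0.9734, -0.2290)
n_3 = (+0.6674, +0.7447)
n_4 = (-0.5342, +0.8454)
n_5 = (-0.9964, -0.0850)
  (0,1): δ = 121.69°  ·
  (0,2): δ = 78.96°  ·
  (0,3): δ = 17.59°  ·
  (0,4): δ = 56.57°  ·
  (0,5): δ = 119.16°  ·
  (1,2): δ = 137.27°  ·
  (1,3): δ = 75.90°  ·
  (1,4): δ = 1.74°  ✓
  (1,5): δ = 60.84°  ·
  (2,3): δ = 118.63°  ·
  (2,4): δ = 44.47°  ·
  (2,5): δ = 18.12°  ·
  (3,4): δ = 105.84°  ·
  (3,5): δ = 43.26°  ·
  (4,5): δ = 117.41°  ·
antipodal pairs: 1

count = 1; pairs: (1,4)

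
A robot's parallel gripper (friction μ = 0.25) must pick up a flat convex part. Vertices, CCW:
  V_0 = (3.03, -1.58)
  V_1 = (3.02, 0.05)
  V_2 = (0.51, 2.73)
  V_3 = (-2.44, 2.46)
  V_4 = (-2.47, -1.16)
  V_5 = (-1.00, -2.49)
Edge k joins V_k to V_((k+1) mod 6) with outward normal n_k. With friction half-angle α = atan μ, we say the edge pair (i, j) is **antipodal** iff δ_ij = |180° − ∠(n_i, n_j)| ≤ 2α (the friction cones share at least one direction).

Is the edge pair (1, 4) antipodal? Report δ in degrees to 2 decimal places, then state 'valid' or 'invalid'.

α = atan 0.25 = 14.04°;  2α = 28.07°
edge 1: e_1 = (-2.51, +2.68);  n_1 = (+0.7299, +0.6836)
edge 4: e_4 = (+1.47, -1.33);  n_4 = (-0.6709, -0.7415)
∠(n_1, n_4) = 175.26°
δ = |180° − 175.26°| = 4.74°
4.74° ≤ 2α = 28.07°  →  valid

δ = 4.74°, valid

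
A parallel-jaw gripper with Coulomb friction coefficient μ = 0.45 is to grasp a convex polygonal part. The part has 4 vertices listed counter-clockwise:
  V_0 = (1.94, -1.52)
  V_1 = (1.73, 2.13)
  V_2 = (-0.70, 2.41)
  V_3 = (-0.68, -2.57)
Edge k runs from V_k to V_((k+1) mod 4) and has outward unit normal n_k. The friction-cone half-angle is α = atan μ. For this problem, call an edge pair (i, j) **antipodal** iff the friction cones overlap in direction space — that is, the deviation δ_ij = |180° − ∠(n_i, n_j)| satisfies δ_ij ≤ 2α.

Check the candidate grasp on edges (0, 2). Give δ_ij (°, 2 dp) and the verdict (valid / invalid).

δ = 3.06°, valid

α = atan 0.45 = 24.23°;  2α = 48.46°
edge 0: e_0 = (-0.21, +3.65);  n_0 = (+0.9983, +0.0574)
edge 2: e_2 = (+0.02, -4.98);  n_2 = (-1.0000, -0.0040)
∠(n_0, n_2) = 176.94°
δ = |180° − 176.94°| = 3.06°
3.06° ≤ 2α = 48.46°  →  valid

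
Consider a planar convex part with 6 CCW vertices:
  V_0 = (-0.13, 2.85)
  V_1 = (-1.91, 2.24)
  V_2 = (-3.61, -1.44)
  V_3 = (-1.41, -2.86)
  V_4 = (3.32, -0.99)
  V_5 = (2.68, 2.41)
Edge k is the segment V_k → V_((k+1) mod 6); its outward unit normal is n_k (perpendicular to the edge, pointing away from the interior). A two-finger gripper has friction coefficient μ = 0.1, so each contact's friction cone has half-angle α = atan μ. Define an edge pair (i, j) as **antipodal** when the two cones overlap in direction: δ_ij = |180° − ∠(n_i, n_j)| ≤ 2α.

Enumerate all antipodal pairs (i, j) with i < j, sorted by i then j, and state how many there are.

count = 1; pairs: (0,3)

α = atan 0.1 = 5.71°;  2α = 11.42°
n_0 = (-0.3242, +0.9460)
n_1 = (-0.9078, +0.4194)
n_2 = (-0.5423, -0.8402)
n_3 = (+0.3677, -0.9300)
n_4 = (+0.9827, +0.1850)
n_5 = (+0.1547, +0.9880)
  (0,1): δ = 133.71°  ·
  (0,2): δ = 51.76°  ·
  (0,3): δ = 2.65°  ✓
  (0,4): δ = 81.74°  ·
  (0,5): δ = 152.18°  ·
  (1,2): δ = 98.05°  ·
  (1,3): δ = 43.63°  ·
  (1,4): δ = 35.46°  ·
  (1,5): δ = 105.90°  ·
  (2,3): δ = 125.59°  ·
  (2,4): δ = 46.50°  ·
  (2,5): δ = 23.94°  ·
  (3,4): δ = 100.91°  ·
  (3,5): δ = 30.47°  ·
  (4,5): δ = 109.56°  ·
antipodal pairs: 1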